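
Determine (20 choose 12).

125970

C(20,12) = C(20,8) by symmetry.
C(20,8) = (20·19·18·17·16·15·14·13) / 8! = 5079110400 / 40320 = 125970.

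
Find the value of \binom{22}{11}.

705432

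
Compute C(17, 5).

6188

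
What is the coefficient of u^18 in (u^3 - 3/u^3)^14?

81081

General term: C(14,j)·(u^3)^j·(-3/u^3)^(14-j), with u-exponent 3j − 3(14−j) = 6j − 42.
Set 6j − 42 = 18: j = 10.
C(14,10) = 1001; 1^10 = 1; (-3)^4 = 81.
Coefficient = 1001 · 1 · 81 = 81081.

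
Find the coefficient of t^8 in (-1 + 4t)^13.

The general term is C(13,j)·(-1)^j·(4t)^(13-j); the t^8 term has j = 5.
C(13,5) = 1287.
Coefficient = C(13,5) · (-1)^5 · 4^8 = 1287 · (-1) · 65536 = -84344832.

-84344832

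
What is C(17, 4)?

2380

C(17,4) = (17·16·15·14) / 4! = 57120 / 24 = 2380.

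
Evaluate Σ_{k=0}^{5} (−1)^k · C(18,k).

-6188

The partial alternating sum Σ_{k=0}^{5} (−1)^k C(18,k) = (−1)^5 C(17,5) = -6188.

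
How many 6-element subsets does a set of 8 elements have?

28

C(8,6) = C(8,2) by symmetry.
C(8,2) = (8·7) / 2! = 56 / 2 = 28.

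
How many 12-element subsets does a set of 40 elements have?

5586853480

C(40,12) = (40·39·38·37·36·35·34·33·32·31·30·29) / 12! = 2676111755885568000 / 479001600 = 5586853480.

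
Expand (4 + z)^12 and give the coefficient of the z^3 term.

57671680

The general term is C(12,j)·(4)^j·(z)^(12-j); the z^3 term has j = 9.
C(12,9) = 220.
Coefficient = C(12,9) · 4^9 = 220 · 262144 = 57671680.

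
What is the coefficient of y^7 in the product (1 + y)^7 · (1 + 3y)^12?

Coefficient of y^7 = Σ_{j} C(7,j)·1^j·C(12,7-j)·3^(7-j) for j from 0 to 7.
= 1732104 + 4715172 + 4041576 + 1403325 + 207900 + 12474 + 252 + 1 = 12112804.

12112804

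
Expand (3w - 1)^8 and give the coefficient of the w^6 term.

20412

The general term is C(8,j)·(3w)^j·(-1)^(8-j); the w^6 term has j = 6.
C(8,6) = 28.
Coefficient = C(8,6) · 3^6 = 28 · 729 = 20412.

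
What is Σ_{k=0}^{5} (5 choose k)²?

Σ C(5,k)² is the coefficient of x^5 in (1+x)^5(1+x)^5 = (1+x)^10, i.e. C(10,5) = 252.

252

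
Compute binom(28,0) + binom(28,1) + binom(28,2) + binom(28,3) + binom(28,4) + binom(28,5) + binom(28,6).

499178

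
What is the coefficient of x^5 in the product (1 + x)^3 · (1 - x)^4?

Coefficient of x^5 = Σ_{j} C(3,j)·1^j·C(4,5-j)·(-1)^(5-j) for j from 1 to 3.
= 3 + (-12) + 6 = -3.

-3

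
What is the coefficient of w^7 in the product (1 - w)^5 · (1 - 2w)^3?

-52

Coefficient of w^7 = Σ_{j} C(5,j)·(-1)^j·C(3,7-j)·(-2)^(7-j) for j from 4 to 5.
= (-40) + (-12) = -52.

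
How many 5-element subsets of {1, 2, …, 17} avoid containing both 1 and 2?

All 5-subsets: C(17,5) = 6188. Those containing both fixed elements: C(15,3) = 455.
6188 − 455 = 5733.

5733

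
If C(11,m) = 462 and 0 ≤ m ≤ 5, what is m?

5

C(11,m) increases on 0 ≤ m ≤ 5. C(11,4) = 330 and C(11,5) = 462, so m = 5.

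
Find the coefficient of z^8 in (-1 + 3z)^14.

19702683

The general term is C(14,j)·(-1)^j·(3z)^(14-j); the z^8 term has j = 6.
C(14,6) = 3003.
Coefficient = C(14,6) · 3^8 = 3003 · 6561 = 19702683.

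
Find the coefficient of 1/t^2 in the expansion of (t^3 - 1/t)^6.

-6

General term: C(6,j)·(t^3)^j·(-1/t)^(6-j), with t-exponent 3j − 1(6−j) = 4j − 6.
Set 4j − 6 = -2: j = 1.
C(6,1) = 6; 1^1 = 1; (-1)^5 = -1.
Coefficient = 6 · 1 · (-1) = -6.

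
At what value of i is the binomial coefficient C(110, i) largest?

C(110,i) is maximized at i = 110/2 = 55.

55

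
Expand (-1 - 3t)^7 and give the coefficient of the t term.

The general term is C(7,j)·(-1)^j·(-3t)^(7-j); the t^1 term has j = 6.
C(7,6) = 7.
Coefficient = C(7,6) · (-3)^1 = 7 · (-3) = -21.

-21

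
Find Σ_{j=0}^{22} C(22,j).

The entries of row 22 sum to 2^22 = 4194304.

4194304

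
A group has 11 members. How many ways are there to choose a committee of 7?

330

This is C(11,7) = 330.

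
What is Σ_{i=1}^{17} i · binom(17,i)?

1114112

Differentiating (1+x)^17 and setting x=1: Σ i·C(17,i) = 17·2^16 = 1114112.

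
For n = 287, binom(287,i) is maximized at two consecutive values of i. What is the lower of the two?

For odd n = 287, C(287,i) peaks at i = (n−1)/2 and (n+1)/2; the lower is 143.

143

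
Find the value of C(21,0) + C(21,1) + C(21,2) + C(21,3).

1562

1 + 21 + 210 + 1330 = 1562.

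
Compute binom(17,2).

136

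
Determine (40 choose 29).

2311801440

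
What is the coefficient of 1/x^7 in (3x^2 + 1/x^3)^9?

10206

General term: C(9,j)·(3x^2)^j·(1/x^3)^(9-j), with x-exponent 2j − 3(9−j) = 5j − 27.
Set 5j − 27 = -7: j = 4.
C(9,4) = 126; 3^4 = 81; 1^5 = 1.
Coefficient = 126 · 81 · 1 = 10206.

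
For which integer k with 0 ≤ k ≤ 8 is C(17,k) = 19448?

7

C(17,k) increases on 0 ≤ k ≤ 8. C(17,6) = 12376 and C(17,7) = 19448, so k = 7.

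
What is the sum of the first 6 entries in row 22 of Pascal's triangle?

35443

1 + 22 + 231 + 1540 + 7315 + 26334 = 35443.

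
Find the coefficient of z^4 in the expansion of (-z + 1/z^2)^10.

45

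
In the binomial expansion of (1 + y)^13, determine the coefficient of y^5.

1287

The general term is C(13,j)·(1)^j·(y)^(13-j); the y^5 term has j = 8.
C(13,8) = 1287.
Coefficient = C(13,8) = 1287.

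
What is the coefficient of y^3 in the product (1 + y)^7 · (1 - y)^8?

7

Coefficient of y^3 = Σ_{j} C(7,j)·1^j·C(8,3-j)·(-1)^(3-j) for j from 0 to 3.
= (-56) + 196 + (-168) + 35 = 7.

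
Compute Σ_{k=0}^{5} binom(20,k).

21700

1 + 20 + 190 + 1140 + 4845 + 15504 = 21700.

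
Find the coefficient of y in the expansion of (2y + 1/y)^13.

219648

General term: C(13,j)·(2y)^j·(1/y)^(13-j), with y-exponent 1j − 1(13−j) = 2j − 13.
Set 2j − 13 = 1: j = 7.
C(13,7) = 1716; 2^7 = 128; 1^6 = 1.
Coefficient = 1716 · 128 · 1 = 219648.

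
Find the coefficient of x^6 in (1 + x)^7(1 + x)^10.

12376

Coefficient of x^6 = Σ_{j} C(7,j)·C(10,6-j) for j from 0 to 6.
= 210 + 1764 + 4410 + 4200 + 1575 + 210 + 7 = 12376.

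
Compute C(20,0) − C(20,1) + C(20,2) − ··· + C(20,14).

11628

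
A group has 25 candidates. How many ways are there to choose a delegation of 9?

This is C(25,9) = 2042975.

2042975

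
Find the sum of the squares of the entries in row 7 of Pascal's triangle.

3432

By Vandermonde's identity, Σ C(7,k)² = C(14,7) = 3432.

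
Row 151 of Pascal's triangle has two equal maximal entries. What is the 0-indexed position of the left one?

75

For odd n = 151, C(151,k) peaks at k = (n−1)/2 and (n+1)/2; the lower is 75.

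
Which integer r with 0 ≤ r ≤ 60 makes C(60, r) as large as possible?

C(60,r) is maximized at r = 60/2 = 30.

30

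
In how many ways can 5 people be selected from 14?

2002

This is C(14,5) = 2002.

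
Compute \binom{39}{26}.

8122425444

C(39,26) = C(39,13) by symmetry.
C(39,13) = (39·38·37·36·35·34·33·32·31·30·29·28·27) / 13! = 50578512186237235200 / 6227020800 = 8122425444.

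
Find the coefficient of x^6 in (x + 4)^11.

473088

The general term is C(11,j)·(x)^j·(4)^(11-j); the x^6 term has j = 6.
C(11,6) = 462.
Coefficient = C(11,6) · 4^5 = 462 · 1024 = 473088.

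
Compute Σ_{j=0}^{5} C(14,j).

1 + 14 + 91 + 364 + 1001 + 2002 = 3473.

3473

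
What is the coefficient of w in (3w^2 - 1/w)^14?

-486486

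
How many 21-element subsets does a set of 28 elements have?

1184040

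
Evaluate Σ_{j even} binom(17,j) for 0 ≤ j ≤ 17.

Half of (1+1)^17 + (1−1)^17 gives the even-index sum: 2^16 = 65536.

65536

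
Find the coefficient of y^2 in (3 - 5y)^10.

7381125

The general term is C(10,j)·(3)^j·(-5y)^(10-j); the y^2 term has j = 8.
C(10,8) = 45.
Coefficient = C(10,8) · 3^8 · (-5)^2 = 45 · 6561 · 25 = 7381125.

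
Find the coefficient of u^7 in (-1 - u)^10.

The general term is C(10,j)·(-1)^j·(-u)^(10-j); the u^7 term has j = 3.
C(10,3) = 120.
Coefficient = C(10,3) · (-1)^3 · (-1)^7 = 120 · (-1) · (-1) = 120.

120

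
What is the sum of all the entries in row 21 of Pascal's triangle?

2097152

Setting x = 1 in (1+x)^21 gives Σ C(21,k) = 2^21 = 2097152.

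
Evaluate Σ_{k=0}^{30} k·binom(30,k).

16106127360

Since k·C(30,k) = 30·C(29,k−1), the sum is 30·2^29 = 30·536870912 = 16106127360.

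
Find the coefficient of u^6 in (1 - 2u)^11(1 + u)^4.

Coefficient of u^6 = Σ_{j} C(11,j)·(-2)^j·C(4,6-j)·1^(6-j) for j from 2 to 6.
= 220 + (-5280) + 31680 + (-59136) + 29568 = -2948.

-2948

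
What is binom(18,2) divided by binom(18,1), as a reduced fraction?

C(n,k+1)/C(n,k) = (n−k)/(k+1) = (18−1)/(1+1) = 17/2.

17/2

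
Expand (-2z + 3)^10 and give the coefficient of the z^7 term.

-414720

The general term is C(10,j)·(-2z)^j·(3)^(10-j); the z^7 term has j = 7.
C(10,7) = 120.
Coefficient = C(10,7) · (-2)^7 · 3^3 = 120 · (-128) · 27 = -414720.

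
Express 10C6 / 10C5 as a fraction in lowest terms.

5/6

C(n,k+1)/C(n,k) = (n−k)/(k+1) = (10−5)/(5+1) = 5/6.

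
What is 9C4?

C(9,4) = (9·8·7·6) / 4! = 3024 / 24 = 126.

126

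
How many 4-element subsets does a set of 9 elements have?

126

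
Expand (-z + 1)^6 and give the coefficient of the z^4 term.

15

The general term is C(6,j)·(-z)^j·(1)^(6-j); the z^4 term has j = 4.
C(6,4) = 15.
Coefficient = C(6,4) = 15.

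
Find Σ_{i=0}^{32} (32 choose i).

4294967296

The entries of row 32 sum to 2^32 = 4294967296.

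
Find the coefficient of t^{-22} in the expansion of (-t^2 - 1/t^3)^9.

-9

General term: C(9,j)·(-t^2)^j·(-1/t^3)^(9-j), with t-exponent 2j − 3(9−j) = 5j − 27.
Set 5j − 27 = -22: j = 1.
C(9,1) = 9; (-1)^1 = -1; (-1)^8 = 1.
Coefficient = 9 · (-1) · 1 = -9.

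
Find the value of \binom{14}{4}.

C(14,4) = (14·13·12·11) / 4! = 24024 / 24 = 1001.

1001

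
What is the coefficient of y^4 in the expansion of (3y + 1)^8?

5670

The general term is C(8,j)·(3y)^j·(1)^(8-j); the y^4 term has j = 4.
C(8,4) = 70.
Coefficient = C(8,4) · 3^4 = 70 · 81 = 5670.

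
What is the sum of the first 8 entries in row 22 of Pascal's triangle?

280600

1 + 22 + 231 + 1540 + 7315 + 26334 + 74613 + 170544 = 280600.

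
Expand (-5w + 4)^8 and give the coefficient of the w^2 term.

The general term is C(8,j)·(-5w)^j·(4)^(8-j); the w^2 term has j = 2.
C(8,2) = 28.
Coefficient = C(8,2) · (-5)^2 · 4^6 = 28 · 25 · 4096 = 2867200.

2867200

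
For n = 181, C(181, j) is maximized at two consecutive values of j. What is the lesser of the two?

For odd n = 181, C(181,j) peaks at j = (n−1)/2 and (n+1)/2; the lesser is 90.

90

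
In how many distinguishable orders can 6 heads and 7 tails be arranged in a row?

1716

Choose positions for the heads: C(13,6) = 1716.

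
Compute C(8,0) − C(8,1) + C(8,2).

The partial alternating sum Σ_{k=0}^{2} (−1)^k C(8,k) = (−1)^2 C(7,2) = 21.

21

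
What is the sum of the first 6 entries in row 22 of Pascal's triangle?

1 + 22 + 231 + 1540 + 7315 + 26334 = 35443.

35443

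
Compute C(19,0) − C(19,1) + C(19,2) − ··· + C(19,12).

18564

The partial alternating sum Σ_{k=0}^{12} (−1)^k C(19,k) = (−1)^12 C(18,12) = 18564.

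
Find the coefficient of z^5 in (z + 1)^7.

21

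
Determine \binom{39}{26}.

8122425444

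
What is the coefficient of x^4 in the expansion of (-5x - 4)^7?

-1400000

The general term is C(7,j)·(-5x)^j·(-4)^(7-j); the x^4 term has j = 4.
C(7,4) = 35.
Coefficient = C(7,4) · (-5)^4 · (-4)^3 = 35 · 625 · (-64) = -1400000.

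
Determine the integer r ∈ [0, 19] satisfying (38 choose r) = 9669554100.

14

C(38,r) increases on 0 ≤ r ≤ 19. C(38,13) = 5414950296 and C(38,14) = 9669554100, so r = 14.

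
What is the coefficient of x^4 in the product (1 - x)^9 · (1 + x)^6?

Coefficient of x^4 = Σ_{j} C(9,j)·(-1)^j·C(6,4-j)·1^(4-j) for j from 0 to 4.
= 15 + (-180) + 540 + (-504) + 126 = -3.

-3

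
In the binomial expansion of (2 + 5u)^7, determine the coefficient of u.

2240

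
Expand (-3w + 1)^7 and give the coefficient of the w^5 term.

-5103

The general term is C(7,j)·(-3w)^j·(1)^(7-j); the w^5 term has j = 5.
C(7,5) = 21.
Coefficient = C(7,5) · (-3)^5 = 21 · (-243) = -5103.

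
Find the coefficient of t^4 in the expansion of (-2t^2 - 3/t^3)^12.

General term: C(12,j)·(-2t^2)^j·(-3/t^3)^(12-j), with t-exponent 2j − 3(12−j) = 5j − 36.
Set 5j − 36 = 4: j = 8.
C(12,8) = 495; (-2)^8 = 256; (-3)^4 = 81.
Coefficient = 495 · 256 · 81 = 10264320.

10264320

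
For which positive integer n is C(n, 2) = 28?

8

n(n−1)/2 = 28 ⇒ n(n−1) = 56. Since 8·7 = 56, n = 8.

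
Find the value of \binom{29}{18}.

C(29,18) = C(29,11) by symmetry.
C(29,11) = (29·28·27·26·25·24·23·22·21·20·19) / 11! = 1381013105472000 / 39916800 = 34597290.

34597290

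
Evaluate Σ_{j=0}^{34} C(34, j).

17179869184

The entries of row 34 sum to 2^34 = 17179869184.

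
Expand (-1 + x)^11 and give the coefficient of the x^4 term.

-330

The general term is C(11,j)·(-1)^j·(x)^(11-j); the x^4 term has j = 7.
C(11,7) = 330.
Coefficient = C(11,7) · (-1)^7 = 330 · (-1) = -330.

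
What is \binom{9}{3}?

84

C(9,3) = (9·8·7) / 3! = 504 / 6 = 84.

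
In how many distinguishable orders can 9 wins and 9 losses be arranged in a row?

48620

Choose positions for the wins: C(18,9) = 48620.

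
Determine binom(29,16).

C(29,16) = C(29,13) by symmetry.
C(29,13) = (29·28·27·26·25·24·23·22·21·20·19·18·17) / 13! = 422590010274432000 / 6227020800 = 67863915.

67863915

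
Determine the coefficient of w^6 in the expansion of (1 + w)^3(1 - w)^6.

Coefficient of w^6 = Σ_{j} C(3,j)·1^j·C(6,6-j)·(-1)^(6-j) for j from 0 to 3.
= 1 + (-18) + 45 + (-20) = 8.

8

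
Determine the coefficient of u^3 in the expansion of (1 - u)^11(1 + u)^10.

10

Coefficient of u^3 = Σ_{j} C(11,j)·(-1)^j·C(10,3-j)·1^(3-j) for j from 0 to 3.
= 120 + (-495) + 550 + (-165) = 10.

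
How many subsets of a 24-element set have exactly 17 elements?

346104

Choose the 17 positions: C(24,17) = 346104.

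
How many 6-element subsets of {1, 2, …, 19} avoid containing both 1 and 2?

24752

All 6-subsets: C(19,6) = 27132. Those containing both fixed elements: C(17,4) = 2380.
27132 − 2380 = 24752.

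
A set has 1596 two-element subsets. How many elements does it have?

n(n−1)/2 = 1596 ⇒ n(n−1) = 3192. Since 57·56 = 3192, n = 57.

57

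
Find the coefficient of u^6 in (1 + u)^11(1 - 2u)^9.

Coefficient of u^6 = Σ_{j} C(11,j)·1^j·C(9,6-j)·(-2)^(6-j) for j from 0 to 6.
= 5376 + (-44352) + 110880 + (-110880) + 47520 + (-8316) + 462 = 690.

690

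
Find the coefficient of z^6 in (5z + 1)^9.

The general term is C(9,j)·(5z)^j·(1)^(9-j); the z^6 term has j = 6.
C(9,6) = 84.
Coefficient = C(9,6) · 5^6 = 84 · 15625 = 1312500.

1312500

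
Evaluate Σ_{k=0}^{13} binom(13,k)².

By Vandermonde's identity, Σ C(13,k)² = C(26,13) = 10400600.

10400600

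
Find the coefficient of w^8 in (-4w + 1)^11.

10813440

The general term is C(11,j)·(-4w)^j·(1)^(11-j); the w^8 term has j = 8.
C(11,8) = 165.
Coefficient = C(11,8) · (-4)^8 = 165 · 65536 = 10813440.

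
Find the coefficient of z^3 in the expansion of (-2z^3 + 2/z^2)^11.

-946176

General term: C(11,j)·(-2z^3)^j·(2/z^2)^(11-j), with z-exponent 3j − 2(11−j) = 5j − 22.
Set 5j − 22 = 3: j = 5.
C(11,5) = 462; (-2)^5 = -32; 2^6 = 64.
Coefficient = 462 · (-32) · 64 = -946176.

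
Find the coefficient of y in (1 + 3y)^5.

15

The general term is C(5,j)·(1)^j·(3y)^(5-j); the y^1 term has j = 4.
C(5,4) = 5.
Coefficient = C(5,4) · 3^1 = 5 · 3 = 15.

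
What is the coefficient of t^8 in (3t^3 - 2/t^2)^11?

-10777536

General term: C(11,j)·(3t^3)^j·(-2/t^2)^(11-j), with t-exponent 3j − 2(11−j) = 5j − 22.
Set 5j − 22 = 8: j = 6.
C(11,6) = 462; 3^6 = 729; (-2)^5 = -32.
Coefficient = 462 · 729 · (-32) = -10777536.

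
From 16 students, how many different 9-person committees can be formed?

This is C(16,9) = 11440.

11440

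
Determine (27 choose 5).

C(27,5) = (27·26·25·24·23) / 5! = 9687600 / 120 = 80730.

80730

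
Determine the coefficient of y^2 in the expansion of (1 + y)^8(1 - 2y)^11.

Coefficient of y^2 = Σ_{j} C(8,j)·1^j·C(11,2-j)·(-2)^(2-j) for j from 0 to 2.
= 220 + (-176) + 28 = 72.

72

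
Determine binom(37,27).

348330136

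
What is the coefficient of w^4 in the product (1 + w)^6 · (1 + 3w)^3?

762

Coefficient of w^4 = Σ_{j} C(6,j)·1^j·C(3,4-j)·3^(4-j) for j from 1 to 4.
= 162 + 405 + 180 + 15 = 762.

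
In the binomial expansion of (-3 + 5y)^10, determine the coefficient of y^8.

The general term is C(10,j)·(-3)^j·(5y)^(10-j); the y^8 term has j = 2.
C(10,2) = 45.
Coefficient = C(10,2) · (-3)^2 · 5^8 = 45 · 9 · 390625 = 158203125.

158203125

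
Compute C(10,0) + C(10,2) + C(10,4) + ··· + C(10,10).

Half of (1+1)^10 + (1−1)^10 gives the even-index sum: 2^9 = 512.

512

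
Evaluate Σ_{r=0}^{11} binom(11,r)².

Σ C(11,r)² is the coefficient of x^11 in (1+x)^11(1+x)^11 = (1+x)^22, i.e. C(22,11) = 705432.

705432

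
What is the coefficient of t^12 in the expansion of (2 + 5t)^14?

88867187500

The general term is C(14,j)·(2)^j·(5t)^(14-j); the t^12 term has j = 2.
C(14,2) = 91.
Coefficient = C(14,2) · 2^2 · 5^12 = 91 · 4 · 244140625 = 88867187500.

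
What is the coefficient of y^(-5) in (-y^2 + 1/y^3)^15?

6435

General term: C(15,j)·(-y^2)^j·(1/y^3)^(15-j), with y-exponent 2j − 3(15−j) = 5j − 45.
Set 5j − 45 = -5: j = 8.
C(15,8) = 6435; (-1)^8 = 1; 1^7 = 1.
Coefficient = 6435 · 1 · 1 = 6435.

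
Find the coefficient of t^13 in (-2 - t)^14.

28

The general term is C(14,j)·(-2)^j·(-t)^(14-j); the t^13 term has j = 1.
C(14,1) = 14.
Coefficient = C(14,1) · (-2)^1 · (-1)^13 = 14 · (-2) · (-1) = 28.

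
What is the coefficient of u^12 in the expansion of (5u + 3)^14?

199951171875

The general term is C(14,j)·(5u)^j·(3)^(14-j); the u^12 term has j = 12.
C(14,12) = 91.
Coefficient = C(14,12) · 5^12 · 3^2 = 91 · 244140625 · 9 = 199951171875.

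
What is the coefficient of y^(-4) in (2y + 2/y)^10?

General term: C(10,j)·(2y)^j·(2/y)^(10-j), with y-exponent 1j − 1(10−j) = 2j − 10.
Set 2j − 10 = -4: j = 3.
C(10,3) = 120; 2^3 = 8; 2^7 = 128.
Coefficient = 120 · 8 · 128 = 122880.

122880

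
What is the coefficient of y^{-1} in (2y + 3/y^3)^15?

226437120

General term: C(15,j)·(2y)^j·(3/y^3)^(15-j), with y-exponent 1j − 3(15−j) = 4j − 45.
Set 4j − 45 = -1: j = 11.
C(15,11) = 1365; 2^11 = 2048; 3^4 = 81.
Coefficient = 1365 · 2048 · 81 = 226437120.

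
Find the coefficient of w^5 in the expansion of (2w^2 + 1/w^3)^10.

15360

General term: C(10,j)·(2w^2)^j·(1/w^3)^(10-j), with w-exponent 2j − 3(10−j) = 5j − 30.
Set 5j − 30 = 5: j = 7.
C(10,7) = 120; 2^7 = 128; 1^3 = 1.
Coefficient = 120 · 128 · 1 = 15360.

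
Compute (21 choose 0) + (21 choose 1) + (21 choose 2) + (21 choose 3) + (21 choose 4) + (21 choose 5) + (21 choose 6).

82160

1 + 21 + 210 + 1330 + 5985 + 20349 + 54264 = 82160.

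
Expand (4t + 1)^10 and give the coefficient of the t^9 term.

2621440

The general term is C(10,j)·(4t)^j·(1)^(10-j); the t^9 term has j = 9.
C(10,9) = 10.
Coefficient = C(10,9) · 4^9 = 10 · 262144 = 2621440.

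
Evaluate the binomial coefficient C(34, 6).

C(34,6) = (34·33·32·31·30·29) / 6! = 968330880 / 720 = 1344904.

1344904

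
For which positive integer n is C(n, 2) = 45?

n(n−1)/2 = 45 ⇒ n(n−1) = 90. Since 10·9 = 90, n = 10.

10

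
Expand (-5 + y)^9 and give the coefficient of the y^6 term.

The general term is C(9,j)·(-5)^j·(y)^(9-j); the y^6 term has j = 3.
C(9,3) = 84.
Coefficient = C(9,3) · (-5)^3 = 84 · (-125) = -10500.

-10500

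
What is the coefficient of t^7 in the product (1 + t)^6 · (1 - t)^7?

Coefficient of t^7 = Σ_{j} C(6,j)·1^j·C(7,7-j)·(-1)^(7-j) for j from 0 to 6.
= (-1) + 42 + (-315) + 700 + (-525) + 126 + (-7) = 20.

20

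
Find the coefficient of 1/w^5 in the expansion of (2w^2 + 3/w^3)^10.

1959552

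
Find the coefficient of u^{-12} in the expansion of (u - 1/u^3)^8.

General term: C(8,j)·(u)^j·(-1/u^3)^(8-j), with u-exponent 1j − 3(8−j) = 4j − 24.
Set 4j − 24 = -12: j = 3.
C(8,3) = 56; 1^3 = 1; (-1)^5 = -1.
Coefficient = 56 · 1 · (-1) = -56.

-56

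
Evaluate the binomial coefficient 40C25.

40225345056

C(40,25) = C(40,15) by symmetry.
C(40,15) = (40·39·38·37·36·35·34·33·32·31·30·29·28·27·26) / 15! = 52601652673686724608000 / 1307674368000 = 40225345056.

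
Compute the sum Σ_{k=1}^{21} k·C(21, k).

Since k·C(21,k) = 21·C(20,k−1), the sum is 21·2^20 = 21·1048576 = 22020096.

22020096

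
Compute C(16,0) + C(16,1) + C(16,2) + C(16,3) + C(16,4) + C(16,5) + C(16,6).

14893

1 + 16 + 120 + 560 + 1820 + 4368 + 8008 = 14893.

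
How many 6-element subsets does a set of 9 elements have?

84

C(9,6) = C(9,3) by symmetry.
C(9,3) = (9·8·7) / 3! = 504 / 6 = 84.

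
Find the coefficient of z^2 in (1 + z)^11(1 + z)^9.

Coefficient of z^2 = Σ_{j} C(11,j)·C(9,2-j) for j from 0 to 2.
= 36 + 99 + 55 = 190.

190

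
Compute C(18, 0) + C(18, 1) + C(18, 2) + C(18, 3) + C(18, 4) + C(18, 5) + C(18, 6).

31180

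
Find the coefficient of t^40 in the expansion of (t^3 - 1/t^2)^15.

-15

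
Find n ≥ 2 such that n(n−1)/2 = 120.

16

n(n−1)/2 = 120 ⇒ n(n−1) = 240. Since 16·15 = 240, n = 16.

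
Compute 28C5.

98280

C(28,5) = (28·27·26·25·24) / 5! = 11793600 / 120 = 98280.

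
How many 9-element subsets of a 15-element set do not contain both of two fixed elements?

3289

All 9-subsets: C(15,9) = 5005. Those containing both fixed elements: C(13,7) = 1716.
5005 − 1716 = 3289.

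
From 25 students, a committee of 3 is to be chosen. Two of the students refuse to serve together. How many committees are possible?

2277

All 3-subsets: C(25,3) = 2300. Those containing both fixed elements: C(23,1) = 23.
2300 − 23 = 2277.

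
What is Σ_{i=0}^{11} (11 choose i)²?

705432

Σ C(11,i)² is the coefficient of x^11 in (1+x)^11(1+x)^11 = (1+x)^22, i.e. C(22,11) = 705432.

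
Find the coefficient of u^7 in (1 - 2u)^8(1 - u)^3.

-12896

Coefficient of u^7 = Σ_{j} C(8,j)·(-2)^j·C(3,7-j)·(-1)^(7-j) for j from 4 to 7.
= (-1120) + (-5376) + (-5376) + (-1024) = -12896.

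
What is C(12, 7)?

C(12,7) = C(12,5) by symmetry.
C(12,5) = (12·11·10·9·8) / 5! = 95040 / 120 = 792.

792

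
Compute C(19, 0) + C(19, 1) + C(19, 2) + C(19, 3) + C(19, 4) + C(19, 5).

1 + 19 + 171 + 969 + 3876 + 11628 = 16664.

16664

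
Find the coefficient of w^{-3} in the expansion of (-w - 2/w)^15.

-2562560

General term: C(15,j)·(-w)^j·(-2/w)^(15-j), with w-exponent 1j − 1(15−j) = 2j − 15.
Set 2j − 15 = -3: j = 6.
C(15,6) = 5005; (-1)^6 = 1; (-2)^9 = -512.
Coefficient = 5005 · 1 · (-512) = -2562560.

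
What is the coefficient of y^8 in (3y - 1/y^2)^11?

-649539

General term: C(11,j)·(3y)^j·(-1/y^2)^(11-j), with y-exponent 1j − 2(11−j) = 3j − 22.
Set 3j − 22 = 8: j = 10.
C(11,10) = 11; 3^10 = 59049; (-1)^1 = -1.
Coefficient = 11 · 59049 · (-1) = -649539.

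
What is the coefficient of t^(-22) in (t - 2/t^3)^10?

General term: C(10,j)·(t)^j·(-2/t^3)^(10-j), with t-exponent 1j − 3(10−j) = 4j − 30.
Set 4j − 30 = -22: j = 2.
C(10,2) = 45; 1^2 = 1; (-2)^8 = 256.
Coefficient = 45 · 1 · 256 = 11520.

11520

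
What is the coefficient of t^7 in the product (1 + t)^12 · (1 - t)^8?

-112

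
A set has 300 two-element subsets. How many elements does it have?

25

n(n−1)/2 = 300 ⇒ n(n−1) = 600. Since 25·24 = 600, n = 25.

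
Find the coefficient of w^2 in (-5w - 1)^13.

The general term is C(13,j)·(-5w)^j·(-1)^(13-j); the w^2 term has j = 2.
C(13,2) = 78.
Coefficient = C(13,2) · (-5)^2 · (-1)^11 = 78 · 25 · (-1) = -1950.

-1950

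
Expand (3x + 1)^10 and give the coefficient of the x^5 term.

The general term is C(10,j)·(3x)^j·(1)^(10-j); the x^5 term has j = 5.
C(10,5) = 252.
Coefficient = C(10,5) · 3^5 = 252 · 243 = 61236.

61236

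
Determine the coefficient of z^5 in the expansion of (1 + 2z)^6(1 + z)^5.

Coefficient of z^5 = Σ_{j} C(6,j)·2^j·C(5,5-j)·1^(5-j) for j from 0 to 5.
= 1 + 60 + 600 + 1600 + 1200 + 192 = 3653.

3653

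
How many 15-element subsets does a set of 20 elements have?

15504

C(20,15) = C(20,5) by symmetry.
C(20,5) = (20·19·18·17·16) / 5! = 1860480 / 120 = 15504.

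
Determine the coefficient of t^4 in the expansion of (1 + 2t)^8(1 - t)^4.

-63

Coefficient of t^4 = Σ_{j} C(8,j)·2^j·C(4,4-j)·(-1)^(4-j) for j from 0 to 4.
= 1 + (-64) + 672 + (-1792) + 1120 = -63.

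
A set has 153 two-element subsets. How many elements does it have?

18

n(n−1)/2 = 153 ⇒ n(n−1) = 306. Since 18·17 = 306, n = 18.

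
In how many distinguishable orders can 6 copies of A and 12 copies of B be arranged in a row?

18564

Choose positions for the A's: C(18,6) = 18564.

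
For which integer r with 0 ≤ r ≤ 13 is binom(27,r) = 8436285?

C(27,r) increases on 0 ≤ r ≤ 13. C(27,9) = 4686825 and C(27,10) = 8436285, so r = 10.

10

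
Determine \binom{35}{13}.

1476337800

C(35,13) = (35·34·33·32·31·30·29·28·27·26·25·24·23) / 13! = 9193186188426240000 / 6227020800 = 1476337800.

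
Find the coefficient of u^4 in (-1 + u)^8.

70

The general term is C(8,j)·(-1)^j·(u)^(8-j); the u^4 term has j = 4.
C(8,4) = 70.
Coefficient = C(8,4) = 70.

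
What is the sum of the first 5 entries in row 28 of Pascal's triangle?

1 + 28 + 378 + 3276 + 20475 = 24158.

24158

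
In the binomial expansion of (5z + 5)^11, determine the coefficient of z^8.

The general term is C(11,j)·(5z)^j·(5)^(11-j); the z^8 term has j = 8.
C(11,8) = 165.
Coefficient = C(11,8) · 5^8 · 5^3 = 165 · 390625 · 125 = 8056640625.

8056640625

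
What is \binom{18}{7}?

C(18,7) = (18·17·16·15·14·13·12) / 7! = 160392960 / 5040 = 31824.

31824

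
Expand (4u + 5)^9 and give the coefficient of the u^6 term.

43008000

The general term is C(9,j)·(4u)^j·(5)^(9-j); the u^6 term has j = 6.
C(9,6) = 84.
Coefficient = C(9,6) · 4^6 · 5^3 = 84 · 4096 · 125 = 43008000.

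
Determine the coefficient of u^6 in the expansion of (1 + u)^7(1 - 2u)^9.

637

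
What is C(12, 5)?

792

C(12,5) = (12·11·10·9·8) / 5! = 95040 / 120 = 792.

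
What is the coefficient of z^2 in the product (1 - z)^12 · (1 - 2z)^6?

270

Coefficient of z^2 = Σ_{j} C(12,j)·(-1)^j·C(6,2-j)·(-2)^(2-j) for j from 0 to 2.
= 60 + 144 + 66 = 270.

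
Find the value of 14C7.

C(14,7) = (14·13·12·11·10·9·8) / 7! = 17297280 / 5040 = 3432.

3432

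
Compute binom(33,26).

4272048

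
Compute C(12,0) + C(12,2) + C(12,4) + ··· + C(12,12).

2048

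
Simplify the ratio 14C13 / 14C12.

2/13

C(n,k+1)/C(n,k) = (n−k)/(k+1) = (14−12)/(12+1) = 2/13.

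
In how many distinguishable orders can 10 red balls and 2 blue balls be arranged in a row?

Choose positions for the red balls: C(12,10) = 66.

66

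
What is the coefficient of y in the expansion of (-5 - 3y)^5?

-9375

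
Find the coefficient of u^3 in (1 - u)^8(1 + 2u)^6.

-40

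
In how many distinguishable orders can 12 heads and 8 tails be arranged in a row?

125970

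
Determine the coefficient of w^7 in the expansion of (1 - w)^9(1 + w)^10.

-84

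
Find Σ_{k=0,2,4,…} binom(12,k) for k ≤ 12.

Half of (1+1)^12 + (1−1)^12 gives the even-index sum: 2^11 = 2048.

2048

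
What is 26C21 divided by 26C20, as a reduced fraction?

2/7

C(n,k+1)/C(n,k) = (n−k)/(k+1) = (26−20)/(20+1) = 6/21 = 2/7.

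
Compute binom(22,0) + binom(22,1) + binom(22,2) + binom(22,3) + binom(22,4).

1 + 22 + 231 + 1540 + 7315 = 9109.

9109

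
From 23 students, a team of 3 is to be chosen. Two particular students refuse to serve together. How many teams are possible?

All 3-subsets: C(23,3) = 1771. Those containing both fixed elements: C(21,1) = 21.
1771 − 21 = 1750.

1750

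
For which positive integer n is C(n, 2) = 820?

n(n−1)/2 = 820 ⇒ n(n−1) = 1640. Since 41·40 = 1640, n = 41.

41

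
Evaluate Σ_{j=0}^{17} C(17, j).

131072

Setting x = 1 in (1+x)^17 gives Σ C(17,j) = 2^17 = 131072.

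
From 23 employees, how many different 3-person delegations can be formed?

This is C(23,3) = 1771.

1771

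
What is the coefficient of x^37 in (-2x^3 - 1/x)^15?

-860160

General term: C(15,j)·(-2x^3)^j·(-1/x)^(15-j), with x-exponent 3j − 1(15−j) = 4j − 15.
Set 4j − 15 = 37: j = 13.
C(15,13) = 105; (-2)^13 = -8192; (-1)^2 = 1.
Coefficient = 105 · (-8192) · 1 = -860160.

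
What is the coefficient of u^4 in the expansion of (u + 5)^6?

375

The general term is C(6,j)·(u)^j·(5)^(6-j); the u^4 term has j = 4.
C(6,4) = 15.
Coefficient = C(6,4) · 5^2 = 15 · 25 = 375.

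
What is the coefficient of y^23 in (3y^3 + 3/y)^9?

177147

General term: C(9,j)·(3y^3)^j·(3/y)^(9-j), with y-exponent 3j − 1(9−j) = 4j − 9.
Set 4j − 9 = 23: j = 8.
C(9,8) = 9; 3^8 = 6561; 3^1 = 3.
Coefficient = 9 · 6561 · 3 = 177147.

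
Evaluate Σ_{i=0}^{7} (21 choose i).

198440

1 + 21 + 210 + 1330 + 5985 + 20349 + 54264 + 116280 = 198440.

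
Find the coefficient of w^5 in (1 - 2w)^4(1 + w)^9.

Coefficient of w^5 = Σ_{j} C(4,j)·(-2)^j·C(9,5-j)·1^(5-j) for j from 0 to 4.
= 126 + (-1008) + 2016 + (-1152) + 144 = 126.

126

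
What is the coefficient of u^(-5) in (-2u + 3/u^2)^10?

General term: C(10,j)·(-2u)^j·(3/u^2)^(10-j), with u-exponent 1j − 2(10−j) = 3j − 20.
Set 3j − 20 = -5: j = 5.
C(10,5) = 252; (-2)^5 = -32; 3^5 = 243.
Coefficient = 252 · (-32) · 243 = -1959552.

-1959552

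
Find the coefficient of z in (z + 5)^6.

The general term is C(6,j)·(z)^j·(5)^(6-j); the z^1 term has j = 1.
C(6,1) = 6.
Coefficient = C(6,1) · 5^5 = 6 · 3125 = 18750.

18750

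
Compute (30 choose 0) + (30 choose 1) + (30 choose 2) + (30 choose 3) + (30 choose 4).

1 + 30 + 435 + 4060 + 27405 = 31931.

31931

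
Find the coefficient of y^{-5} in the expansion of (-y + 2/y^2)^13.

General term: C(13,j)·(-y)^j·(2/y^2)^(13-j), with y-exponent 1j − 2(13−j) = 3j − 26.
Set 3j − 26 = -5: j = 7.
C(13,7) = 1716; (-1)^7 = -1; 2^6 = 64.
Coefficient = 1716 · (-1) · 64 = -109824.

-109824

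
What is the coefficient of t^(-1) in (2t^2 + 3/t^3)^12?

24634368

General term: C(12,j)·(2t^2)^j·(3/t^3)^(12-j), with t-exponent 2j − 3(12−j) = 5j − 36.
Set 5j − 36 = -1: j = 7.
C(12,7) = 792; 2^7 = 128; 3^5 = 243.
Coefficient = 792 · 128 · 243 = 24634368.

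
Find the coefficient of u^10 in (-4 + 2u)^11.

-45056

The general term is C(11,j)·(-4)^j·(2u)^(11-j); the u^10 term has j = 1.
C(11,1) = 11.
Coefficient = C(11,1) · (-4)^1 · 2^10 = 11 · (-4) · 1024 = -45056.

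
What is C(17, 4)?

C(17,4) = (17·16·15·14) / 4! = 57120 / 24 = 2380.

2380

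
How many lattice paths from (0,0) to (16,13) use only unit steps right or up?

67863915

Each path is a sequence of 29 steps with 16 rights: C(29,16) = 67863915.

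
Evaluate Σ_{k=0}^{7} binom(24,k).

536155

1 + 24 + 276 + 2024 + 10626 + 42504 + 134596 + 346104 = 536155.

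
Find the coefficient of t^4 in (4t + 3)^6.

The general term is C(6,j)·(4t)^j·(3)^(6-j); the t^4 term has j = 4.
C(6,4) = 15.
Coefficient = C(6,4) · 4^4 · 3^2 = 15 · 256 · 9 = 34560.

34560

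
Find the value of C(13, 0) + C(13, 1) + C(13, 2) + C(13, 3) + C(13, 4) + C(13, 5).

1 + 13 + 78 + 286 + 715 + 1287 = 2380.

2380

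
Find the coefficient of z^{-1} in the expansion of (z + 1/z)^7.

General term: C(7,j)·(z)^j·(1/z)^(7-j), with z-exponent 1j − 1(7−j) = 2j − 7.
Set 2j − 7 = -1: j = 3.
C(7,3) = 35; 1^3 = 1; 1^4 = 1.
Coefficient = 35 · 1 · 1 = 35.

35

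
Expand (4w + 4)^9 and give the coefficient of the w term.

2359296

The general term is C(9,j)·(4w)^j·(4)^(9-j); the w^1 term has j = 1.
C(9,1) = 9.
Coefficient = C(9,1) · 4^1 · 4^8 = 9 · 4 · 65536 = 2359296.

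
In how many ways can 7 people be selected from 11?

330

This is C(11,7) = 330.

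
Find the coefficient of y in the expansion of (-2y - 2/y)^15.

-210862080

General term: C(15,j)·(-2y)^j·(-2/y)^(15-j), with y-exponent 1j − 1(15−j) = 2j − 15.
Set 2j − 15 = 1: j = 8.
C(15,8) = 6435; (-2)^8 = 256; (-2)^7 = -128.
Coefficient = 6435 · 256 · (-128) = -210862080.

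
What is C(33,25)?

13884156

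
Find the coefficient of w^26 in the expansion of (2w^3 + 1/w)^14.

General term: C(14,j)·(2w^3)^j·(1/w)^(14-j), with w-exponent 3j − 1(14−j) = 4j − 14.
Set 4j − 14 = 26: j = 10.
C(14,10) = 1001; 2^10 = 1024; 1^4 = 1.
Coefficient = 1001 · 1024 · 1 = 1025024.

1025024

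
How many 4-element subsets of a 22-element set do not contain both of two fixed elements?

7125

All 4-subsets: C(22,4) = 7315. Those containing both fixed elements: C(20,2) = 190.
7315 − 190 = 7125.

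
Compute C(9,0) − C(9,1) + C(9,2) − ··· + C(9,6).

28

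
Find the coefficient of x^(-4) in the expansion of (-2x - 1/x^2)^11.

General term: C(11,j)·(-2x)^j·(-1/x^2)^(11-j), with x-exponent 1j − 2(11−j) = 3j − 22.
Set 3j − 22 = -4: j = 6.
C(11,6) = 462; (-2)^6 = 64; (-1)^5 = -1.
Coefficient = 462 · 64 · (-1) = -29568.

-29568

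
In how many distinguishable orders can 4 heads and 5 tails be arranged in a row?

126

Choose positions for the heads: C(9,4) = 126.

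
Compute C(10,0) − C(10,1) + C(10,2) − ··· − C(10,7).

The partial alternating sum Σ_{k=0}^{7} (−1)^k C(10,k) = (−1)^7 C(9,7) = -36.

-36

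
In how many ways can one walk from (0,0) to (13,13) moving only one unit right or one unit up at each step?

Each path is a sequence of 26 steps with 13 rights: C(26,13) = 10400600.

10400600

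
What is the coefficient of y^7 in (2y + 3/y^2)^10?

15360

General term: C(10,j)·(2y)^j·(3/y^2)^(10-j), with y-exponent 1j − 2(10−j) = 3j − 20.
Set 3j − 20 = 7: j = 9.
C(10,9) = 10; 2^9 = 512; 3^1 = 3.
Coefficient = 10 · 512 · 3 = 15360.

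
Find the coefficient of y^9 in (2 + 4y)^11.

The general term is C(11,j)·(2)^j·(4y)^(11-j); the y^9 term has j = 2.
C(11,2) = 55.
Coefficient = C(11,2) · 2^2 · 4^9 = 55 · 4 · 262144 = 57671680.

57671680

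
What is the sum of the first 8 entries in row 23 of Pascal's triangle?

1 + 23 + 253 + 1771 + 8855 + 33649 + 100947 + 245157 = 390656.

390656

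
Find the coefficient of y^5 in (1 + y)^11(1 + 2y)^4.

8998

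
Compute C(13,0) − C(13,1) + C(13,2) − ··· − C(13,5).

The partial alternating sum Σ_{k=0}^{5} (−1)^k C(13,k) = (−1)^5 C(12,5) = -792.

-792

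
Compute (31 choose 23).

7888725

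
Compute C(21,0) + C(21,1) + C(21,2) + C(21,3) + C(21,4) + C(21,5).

27896

1 + 21 + 210 + 1330 + 5985 + 20349 = 27896.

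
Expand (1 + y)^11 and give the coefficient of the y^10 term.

The general term is C(11,j)·(1)^j·(y)^(11-j); the y^10 term has j = 1.
C(11,1) = 11.
Coefficient = C(11,1) = 11.

11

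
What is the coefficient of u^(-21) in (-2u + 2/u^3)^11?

General term: C(11,j)·(-2u)^j·(2/u^3)^(11-j), with u-exponent 1j − 3(11−j) = 4j − 33.
Set 4j − 33 = -21: j = 3.
C(11,3) = 165; (-2)^3 = -8; 2^8 = 256.
Coefficient = 165 · (-8) · 256 = -337920.

-337920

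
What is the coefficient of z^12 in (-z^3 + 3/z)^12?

673596

General term: C(12,j)·(-z^3)^j·(3/z)^(12-j), with z-exponent 3j − 1(12−j) = 4j − 12.
Set 4j − 12 = 12: j = 6.
C(12,6) = 924; (-1)^6 = 1; 3^6 = 729.
Coefficient = 924 · 1 · 729 = 673596.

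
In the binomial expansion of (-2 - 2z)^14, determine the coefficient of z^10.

16400384

The general term is C(14,j)·(-2)^j·(-2z)^(14-j); the z^10 term has j = 4.
C(14,4) = 1001.
Coefficient = C(14,4) · (-2)^4 · (-2)^10 = 1001 · 16 · 1024 = 16400384.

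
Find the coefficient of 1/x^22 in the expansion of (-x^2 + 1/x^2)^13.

-13

General term: C(13,j)·(-x^2)^j·(1/x^2)^(13-j), with x-exponent 2j − 2(13−j) = 4j − 26.
Set 4j − 26 = -22: j = 1.
C(13,1) = 13; (-1)^1 = -1; 1^12 = 1.
Coefficient = 13 · (-1) · 1 = -13.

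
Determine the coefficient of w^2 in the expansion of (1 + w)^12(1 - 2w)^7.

Coefficient of w^2 = Σ_{j} C(12,j)·1^j·C(7,2-j)·(-2)^(2-j) for j from 0 to 2.
= 84 + (-168) + 66 = -18.

-18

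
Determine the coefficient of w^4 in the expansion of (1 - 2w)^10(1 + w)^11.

Coefficient of w^4 = Σ_{j} C(10,j)·(-2)^j·C(11,4-j)·1^(4-j) for j from 0 to 4.
= 330 + (-3300) + 9900 + (-10560) + 3360 = -270.

-270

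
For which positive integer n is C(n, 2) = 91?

n(n−1)/2 = 91 ⇒ n(n−1) = 182. Since 14·13 = 182, n = 14.

14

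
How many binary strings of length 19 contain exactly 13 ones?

27132

Choose the 13 positions: C(19,13) = 27132.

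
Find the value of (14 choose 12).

91

C(14,12) = C(14,2) by symmetry.
C(14,2) = (14·13) / 2! = 182 / 2 = 91.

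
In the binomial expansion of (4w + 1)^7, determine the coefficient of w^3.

2240

The general term is C(7,j)·(4w)^j·(1)^(7-j); the w^3 term has j = 3.
C(7,3) = 35.
Coefficient = C(7,3) · 4^3 = 35 · 64 = 2240.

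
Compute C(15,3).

C(15,3) = (15·14·13) / 3! = 2730 / 6 = 455.

455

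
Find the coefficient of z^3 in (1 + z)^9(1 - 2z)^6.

32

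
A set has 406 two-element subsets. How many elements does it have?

n(n−1)/2 = 406 ⇒ n(n−1) = 812. Since 29·28 = 812, n = 29.

29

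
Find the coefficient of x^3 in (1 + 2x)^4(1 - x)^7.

Coefficient of x^3 = Σ_{j} C(4,j)·2^j·C(7,3-j)·(-1)^(3-j) for j from 0 to 3.
= (-35) + 168 + (-168) + 32 = -3.

-3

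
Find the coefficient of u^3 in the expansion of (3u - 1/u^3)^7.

-5103

General term: C(7,j)·(3u)^j·(-1/u^3)^(7-j), with u-exponent 1j − 3(7−j) = 4j − 21.
Set 4j − 21 = 3: j = 6.
C(7,6) = 7; 3^6 = 729; (-1)^1 = -1.
Coefficient = 7 · 729 · (-1) = -5103.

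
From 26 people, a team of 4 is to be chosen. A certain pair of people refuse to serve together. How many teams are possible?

All 4-subsets: C(26,4) = 14950. Those containing both fixed elements: C(24,2) = 276.
14950 − 276 = 14674.

14674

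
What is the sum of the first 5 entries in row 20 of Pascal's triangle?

1 + 20 + 190 + 1140 + 4845 = 6196.

6196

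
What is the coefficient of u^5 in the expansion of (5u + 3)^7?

590625

The general term is C(7,j)·(5u)^j·(3)^(7-j); the u^5 term has j = 5.
C(7,5) = 21.
Coefficient = C(7,5) · 5^5 · 3^2 = 21 · 3125 · 9 = 590625.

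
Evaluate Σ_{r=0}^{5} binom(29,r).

1 + 29 + 406 + 3654 + 23751 + 118755 = 146596.

146596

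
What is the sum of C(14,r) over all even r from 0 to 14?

8192

Even-r terms of row 14 sum to 2^13 = 8192.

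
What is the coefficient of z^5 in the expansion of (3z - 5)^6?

-7290

The general term is C(6,j)·(3z)^j·(-5)^(6-j); the z^5 term has j = 5.
C(6,5) = 6.
Coefficient = C(6,5) · 3^5 · (-5)^1 = 6 · 243 · (-5) = -7290.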